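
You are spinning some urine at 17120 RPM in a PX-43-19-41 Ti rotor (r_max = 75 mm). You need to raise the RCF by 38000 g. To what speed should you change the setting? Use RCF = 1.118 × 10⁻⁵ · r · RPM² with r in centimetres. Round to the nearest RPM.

≈ 27318 RPM

r = 75 mm = 7.5 cm
Current RCF = 1.118 × 10⁻⁵ × 7.5 × (17120)² = 1.118 × 10⁻⁵ × 7.5 × 293,094,400 ≈ 24,576 × g
Target RCF = 24,576 + 38,000 = 62,576 × g
N² = 62,576 / (8.385 × 10⁻⁵) = 746,285,033
N ≈ √746,285,033 ≈ 27,318.2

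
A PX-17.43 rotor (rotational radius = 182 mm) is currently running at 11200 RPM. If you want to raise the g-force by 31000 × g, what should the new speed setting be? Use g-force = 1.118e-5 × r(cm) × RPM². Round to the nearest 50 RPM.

≈ 16650 RPM

r = 182 mm = 18.2 cm
Current RCF = 1.118 × 10⁻⁵ × 18.2 × (11200)² = 1.118 × 10⁻⁵ × 18.2 × 125,440,000 ≈ 25,524 × g
Target RCF = 25,524 + 31,000 = 56,524 × g
N² = 56,524 / (20.3476 × 10⁻⁵) = 277,791,975
N ≈ √277,791,975 ≈ 16,667.1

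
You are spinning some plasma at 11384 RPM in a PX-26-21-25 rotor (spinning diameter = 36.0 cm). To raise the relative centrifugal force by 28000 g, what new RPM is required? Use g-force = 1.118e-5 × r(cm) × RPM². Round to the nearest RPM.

r = 36.0 / 2 = 18 cm
Current RCF = 1.118 × 10⁻⁵ × 18 × (11384)² = 1.118 × 10⁻⁵ × 18 × 129,595,456 ≈ 26,079.8 × g
Target RCF = 26,079.8 + 28,000 = 54,079.8 × g
N² = 54,079.8 / (20.124 × 10⁻⁵) = 268,732,856
N ≈ √268,732,856 ≈ 16,393.1

≈ 16393 RPM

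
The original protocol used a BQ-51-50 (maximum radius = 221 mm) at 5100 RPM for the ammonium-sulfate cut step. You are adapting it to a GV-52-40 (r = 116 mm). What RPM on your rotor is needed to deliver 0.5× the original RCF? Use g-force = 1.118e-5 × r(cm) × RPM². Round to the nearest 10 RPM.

≈ 4980 RPM

Original rotor: r = 221 mm = 22.1 cm
RCF_original = 1.118 × 10⁻⁵ × 22.1 × (5100)² = 1.118 × 10⁻⁵ × 22.1 × 26,010,000 ≈ 6,426.5 × g
Target RCF = 0.5 × 6,426.5 ≈ 3,213.2 × g
Your rotor: r = 116 mm = 11.6 cm
3,213.2 = 1.118 × 10⁻⁵ × 11.6 × N²
N² = 3,213.2 / (12.9688 × 10⁻⁵) = 24,776,386
N ≈ √24,776,386 ≈ 4,977.6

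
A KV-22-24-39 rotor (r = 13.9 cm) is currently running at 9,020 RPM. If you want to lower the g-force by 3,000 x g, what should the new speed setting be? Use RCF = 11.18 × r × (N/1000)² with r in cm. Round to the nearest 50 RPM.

N₂ ≈ 7900 RPM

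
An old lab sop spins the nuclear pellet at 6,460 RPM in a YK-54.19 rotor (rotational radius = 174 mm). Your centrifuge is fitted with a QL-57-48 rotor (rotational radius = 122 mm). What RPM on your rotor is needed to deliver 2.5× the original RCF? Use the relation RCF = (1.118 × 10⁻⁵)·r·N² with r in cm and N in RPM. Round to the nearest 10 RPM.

≈ 12200 RPM

Original rotor: r = 174 mm = 17.4 cm
RCF_original = 1.118 × 10⁻⁵ × 17.4 × (6460)² = 1.118 × 10⁻⁵ × 17.4 × 41,731,600 ≈ 8,118.1 × g
Target RCF = 2.5 × 8,118.1 ≈ 20,295.2 × g
Your rotor: r = 122 mm = 12.2 cm
20,295.2 = 1.118 × 10⁻⁵ × 12.2 × N²
N² = 20,295.2 / (13.6396 × 10⁻⁵) = 148,796,152
N ≈ √148,796,152 ≈ 12,198.2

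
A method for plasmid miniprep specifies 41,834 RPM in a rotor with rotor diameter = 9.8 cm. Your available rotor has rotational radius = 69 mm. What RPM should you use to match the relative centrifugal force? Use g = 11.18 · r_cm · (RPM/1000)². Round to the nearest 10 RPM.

Original rotor: r = 9.8 / 2 = 4.9 cm
RCF_original = 11.18 × 4.9 × (41.834)² = 11.18 × 4.9 × 1,750.083556 ≈ 95,873.1 × g
Your rotor: r = 69 mm = 6.9 cm
95,873.1 = 11.18 × 6.9 × (N/1000)²
(N/1000)² = 95,873.1 / 77.142 = 1242.813
N = 1000 × √1242.813 ≈ 35,253.6

35250 RPM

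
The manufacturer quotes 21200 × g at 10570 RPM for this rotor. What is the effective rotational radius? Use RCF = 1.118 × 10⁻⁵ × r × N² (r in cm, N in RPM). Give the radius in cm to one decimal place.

17.0 cm

RCF = 1.118 × 10⁻⁵ × r × N²
21200 = 1.118 × 10⁻⁵ × r × (10570)²
r = 21200 / (1.118 × 10⁻⁵ × 111,724,900) = 21200 / 1249.084 ≈ 16.972 cm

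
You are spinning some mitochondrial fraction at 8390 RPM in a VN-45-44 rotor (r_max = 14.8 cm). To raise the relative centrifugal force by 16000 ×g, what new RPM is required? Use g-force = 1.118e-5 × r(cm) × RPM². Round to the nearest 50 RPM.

12950 RPM

Current RCF = 1.118 × 10⁻⁵ × 14.8 × (8390)² = 1.118 × 10⁻⁵ × 14.8 × 70,392,100 ≈ 11,647.4 × g
Target RCF = 11,647.4 + 16,000 = 27,647.4 × g
N² = 27,647.4 / (16.5464 × 10⁻⁵) = 167,090,122
N ≈ √167,090,122 ≈ 12,926.3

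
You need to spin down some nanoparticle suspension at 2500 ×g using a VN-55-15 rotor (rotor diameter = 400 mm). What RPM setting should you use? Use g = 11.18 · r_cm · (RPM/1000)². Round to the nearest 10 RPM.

r = 400 mm / 2 = 200 mm = 20 cm
RCF = 11.18 × r × (N/1000)²
2,500 = 11.18 × 20 × (N/1000)²
(N/1000)² = 2,500 / 223.6 = 11.18068
N = 1000 × √11.18068 ≈ 3,343.8

≈ 3340 RPM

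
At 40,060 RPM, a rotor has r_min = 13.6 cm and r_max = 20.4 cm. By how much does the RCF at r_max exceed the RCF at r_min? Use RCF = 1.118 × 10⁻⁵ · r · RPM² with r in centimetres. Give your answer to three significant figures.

122000 g

ΔRCF = 1.118 × 10⁻⁵ × (r_max − r_min) × N² = 1.118 × 10⁻⁵ × 6.8 × 1,604,803,600 ≈ 122,003.6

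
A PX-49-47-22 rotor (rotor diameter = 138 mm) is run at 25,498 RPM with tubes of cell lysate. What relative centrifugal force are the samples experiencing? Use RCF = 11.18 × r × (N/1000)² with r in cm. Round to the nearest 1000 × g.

≈ 50000 × g

r = 138 mm / 2 = 69 mm = 6.9 cm
RCF = 11.18 × 6.9 × (25.498)² = 11.18 × 6.9 × 650.148004 ≈ 50,153.7 × g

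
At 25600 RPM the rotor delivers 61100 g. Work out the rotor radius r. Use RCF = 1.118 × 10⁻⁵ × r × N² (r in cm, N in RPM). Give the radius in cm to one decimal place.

61100 = 1.118 × 10⁻⁵ × r × (25600)²
r = 61100 / (1.118 × 10⁻⁵ × 655,360,000) = 61100 / 7326.925 ≈ 8.339 cm

≈ 8.3 cm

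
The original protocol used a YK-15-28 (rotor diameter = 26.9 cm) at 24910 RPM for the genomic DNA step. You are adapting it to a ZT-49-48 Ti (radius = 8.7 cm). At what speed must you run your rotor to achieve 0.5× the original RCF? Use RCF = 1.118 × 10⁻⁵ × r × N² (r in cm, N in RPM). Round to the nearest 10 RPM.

Original rotor: r = 26.9 / 2 = 13.45 cm
RCF = 1.118 × 10⁻⁵ × r × N²
RCF_original = 1.118 × 10⁻⁵ × 13.45 × (24910)² = 1.118 × 10⁻⁵ × 13.45 × 620,508,100 ≈ 93,306.4 × g
Target RCF = 0.5 × 93,306.4 ≈ 46,653.2 × g
46,653.2 = 1.118 × 10⁻⁵ × 8.7 × N²
N² = 46,653.2 / (9.7266 × 10⁻⁵) = 479,645,508
N ≈ √479,645,508 ≈ 21,900.8

21900 RPM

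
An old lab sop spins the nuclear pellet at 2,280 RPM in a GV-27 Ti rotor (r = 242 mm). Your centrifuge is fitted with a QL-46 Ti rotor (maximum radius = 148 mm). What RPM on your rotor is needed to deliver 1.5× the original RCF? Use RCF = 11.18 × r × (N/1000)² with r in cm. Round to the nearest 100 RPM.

Original rotor: r = 242 mm = 24.2 cm
RCF = 11.18 × r × (N/1000)²
RCF_original = 11.18 × 24.2 × (2.28)² = 11.18 × 24.2 × 5.1984 ≈ 1,406.5 × g
Target RCF = 1.5 × 1,406.5 ≈ 2,109.8 × g
Your rotor: r = 148 mm = 14.8 cm
2,109.8 = 11.18 × 14.8 × (N/1000)²
(N/1000)² = 2,109.8 / 165.464 = 12.75081
N = 1000 × √12.75081 ≈ 3,570.8

3600 RPM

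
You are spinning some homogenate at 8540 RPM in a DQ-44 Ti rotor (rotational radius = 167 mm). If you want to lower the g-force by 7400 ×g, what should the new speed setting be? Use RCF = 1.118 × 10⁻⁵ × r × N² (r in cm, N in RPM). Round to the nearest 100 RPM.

N₂ ≈ 5800 RPM

r = 167 mm = 16.7 cm
Current RCF = 1.118 × 10⁻⁵ × 16.7 × (8540)² = 1.118 × 10⁻⁵ × 16.7 × 72,931,600 ≈ 13,616.8 × g
Target RCF = 13,616.8 − 7,400 = 6,216.8 × g
N² = 6,216.8 / (18.6706 × 10⁻⁵) = 33,297,270
N ≈ √33,297,270 ≈ 5,770.4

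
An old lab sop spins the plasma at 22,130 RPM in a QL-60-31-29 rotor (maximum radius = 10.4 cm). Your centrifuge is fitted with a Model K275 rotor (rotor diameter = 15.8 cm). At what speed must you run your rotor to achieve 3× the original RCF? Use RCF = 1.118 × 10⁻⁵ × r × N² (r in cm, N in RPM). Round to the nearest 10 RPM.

43980 RPM

RCF = 1.118 × 10⁻⁵ × r × N²
RCF_original = 1.118 × 10⁻⁵ × 10.4 × (22130)² = 1.118 × 10⁻⁵ × 10.4 × 489,736,900 ≈ 56,942.7 × g
Target RCF = 3 × 56,942.7 ≈ 170,828.1 × g
Your rotor: r = 15.8 / 2 = 7.9 cm
170,828.1 = 1.118 × 10⁻⁵ × 7.9 × N²
N² = 170,828.1 / (8.8322 × 10⁻⁵) = 1,934,151,174
N ≈ √1,934,151,174 ≈ 43,979.0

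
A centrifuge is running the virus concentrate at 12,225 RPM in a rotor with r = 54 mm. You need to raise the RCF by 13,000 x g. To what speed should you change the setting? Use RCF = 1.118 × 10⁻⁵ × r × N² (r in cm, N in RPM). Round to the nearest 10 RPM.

r = 54 mm = 5.4 cm
Current RCF = 1.118 × 10⁻⁵ × 5.4 × (12225)² = 1.118 × 10⁻⁵ × 5.4 × 149,450,625 ≈ 9,022.6 × g
Target RCF = 9,022.6 + 13,000 = 22,022.6 × g
N² = 22,022.6 / (6.0372 × 10⁻⁵) = 364,781,687
N ≈ √364,781,687 ≈ 19,099.3

N₂ ≈ 19100 RPM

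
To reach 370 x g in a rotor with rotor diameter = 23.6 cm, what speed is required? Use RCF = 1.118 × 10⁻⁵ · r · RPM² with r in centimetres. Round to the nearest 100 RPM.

r = 23.6 / 2 = 11.8 cm
RCF = 1.118 × 10⁻⁵ × r × N²
370 = 1.118 × 10⁻⁵ × 11.8 × N²
N² = 370 / (13.1924 × 10⁻⁵) = 2,804,645
N ≈ √2,804,645 ≈ 1,674.7

≈ 1700 RPM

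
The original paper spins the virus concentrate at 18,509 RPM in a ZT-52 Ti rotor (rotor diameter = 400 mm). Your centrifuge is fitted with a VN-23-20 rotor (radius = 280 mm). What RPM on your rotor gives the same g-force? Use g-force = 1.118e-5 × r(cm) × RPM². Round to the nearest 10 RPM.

Original rotor: r = 400 mm / 2 = 200 mm = 20 cm
RCF_original = 1.118 × 10⁻⁵ × 20 × (18509)² = 1.118 × 10⁻⁵ × 20 × 342,583,081 ≈ 76,601.6 × g
Your rotor: r = 280 mm = 28.0 cm
76,601.6 = 1.118 × 10⁻⁵ × 28 × N²
N² = 76,601.6 / (31.304 × 10⁻⁵) = 244,702,274
N ≈ √244,702,274 ≈ 15,643.0

15640 RPM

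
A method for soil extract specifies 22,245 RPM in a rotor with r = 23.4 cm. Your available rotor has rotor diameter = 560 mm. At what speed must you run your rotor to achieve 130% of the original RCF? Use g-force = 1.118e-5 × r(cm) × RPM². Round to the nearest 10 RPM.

≈ 23190 RPM

RCF_original = 1.118 × 10⁻⁵ × 23.4 × (22245)² = 1.118 × 10⁻⁵ × 23.4 × 494,840,025 ≈ 129,456.1 × g
Target RCF = 1.3 × 129,456.1 ≈ 168,292.9 × g
Your rotor: r = 560 mm / 2 = 280 mm = 28 cm
168,292.9 = 1.118 × 10⁻⁵ × 28 × N²
N² = 168,292.9 / (31.304 × 10⁻⁵) = 537,608,293
N ≈ √537,608,293 ≈ 23,186.4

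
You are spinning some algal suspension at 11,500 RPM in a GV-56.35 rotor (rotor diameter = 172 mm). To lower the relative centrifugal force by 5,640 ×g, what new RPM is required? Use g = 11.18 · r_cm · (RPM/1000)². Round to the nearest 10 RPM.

r = 172 mm / 2 = 86 mm = 8.6 cm
Current RCF = 11.18 × 8.6 × (11.5)² = 11.18 × 8.6 × 132.25 ≈ 12,715.6 × g
Target RCF = 12,715.6 − 5,640 = 7,075.6 × g
(N/1000)² = 7,075.6 / 96.148 = 73.59071
N = 1000 × √73.59071 ≈ 8,578.5

≈ 8580 RPM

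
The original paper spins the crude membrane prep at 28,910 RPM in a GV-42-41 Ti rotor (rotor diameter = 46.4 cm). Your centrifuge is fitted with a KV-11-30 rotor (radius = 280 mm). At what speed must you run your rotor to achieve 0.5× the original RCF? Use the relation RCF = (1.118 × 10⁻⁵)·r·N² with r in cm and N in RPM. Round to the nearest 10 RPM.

Original rotor: r = 46.4 / 2 = 23.2 cm
RCF = 1.118 × 10⁻⁵ × r × N²
RCF_original = 1.118 × 10⁻⁵ × 23.2 × (28910)² = 1.118 × 10⁻⁵ × 23.2 × 835,788,100 ≈ 216,783.4 × g
Target RCF = 0.5 × 216,783.4 ≈ 108,391.7 × g
Your rotor: r = 280 mm = 28.0 cm
108,391.7 = 1.118 × 10⁻⁵ × 28 × N²
N² = 108,391.7 / (31.304 × 10⁻⁵) = 346,255,111
N ≈ √346,255,111 ≈ 18,607.9

18610 RPM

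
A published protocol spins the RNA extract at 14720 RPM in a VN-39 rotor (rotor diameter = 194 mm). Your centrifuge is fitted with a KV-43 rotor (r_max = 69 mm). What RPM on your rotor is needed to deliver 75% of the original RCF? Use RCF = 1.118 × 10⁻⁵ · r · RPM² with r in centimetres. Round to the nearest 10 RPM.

15110 RPM

Original rotor: r = 194 mm / 2 = 97 mm = 9.7 cm
RCF_original = 1.118 × 10⁻⁵ × 9.7 × (14720)² = 1.118 × 10⁻⁵ × 9.7 × 216,678,400 ≈ 23,497.9 × g
Target RCF = 0.75 × 23,497.9 ≈ 17,623.4 × g
Your rotor: r = 69 mm = 6.9 cm
17,623.4 = 1.118 × 10⁻⁵ × 6.9 × N²
N² = 17,623.4 / (7.7142 × 10⁻⁵) = 228,454,020
N ≈ √228,454,020 ≈ 15,114.7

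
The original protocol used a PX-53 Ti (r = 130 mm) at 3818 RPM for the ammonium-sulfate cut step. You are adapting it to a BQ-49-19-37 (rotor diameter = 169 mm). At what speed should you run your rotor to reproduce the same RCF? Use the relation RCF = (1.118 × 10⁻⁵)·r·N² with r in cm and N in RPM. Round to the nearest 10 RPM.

Original rotor: r = 130 mm = 13.0 cm
RCF = 1.118 × 10⁻⁵ × r × N²
RCF_original = 1.118 × 10⁻⁵ × 13 × (3818)² = 1.118 × 10⁻⁵ × 13 × 14,577,124 ≈ 2,118.6 × g
Your rotor: r = 169 mm / 2 = 84.5 mm = 8.45 cm
2,118.6 = 1.118 × 10⁻⁵ × 8.45 × N²
N² = 2,118.6 / (9.4471 × 10⁻⁵) = 22,425,930
N ≈ √22,425,930 ≈ 4,735.6

≈ 4740 RPM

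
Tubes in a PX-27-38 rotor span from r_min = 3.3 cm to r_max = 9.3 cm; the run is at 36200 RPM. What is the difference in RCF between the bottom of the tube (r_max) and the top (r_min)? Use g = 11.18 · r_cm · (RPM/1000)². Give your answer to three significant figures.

RCF_max = 11.18 × 9.3 × (36.2)² = 11.18 × 9.3 × 1,310.44 ≈ 136,251.7 × g
RCF_min = 11.18 × 3.3 × (36.2)² = 11.18 × 3.3 × 1,310.44 ≈ 48,347.4 × g
ΔRCF = 136,251.7 − 48,347.4 = 87,904.3

≈ 87900 × g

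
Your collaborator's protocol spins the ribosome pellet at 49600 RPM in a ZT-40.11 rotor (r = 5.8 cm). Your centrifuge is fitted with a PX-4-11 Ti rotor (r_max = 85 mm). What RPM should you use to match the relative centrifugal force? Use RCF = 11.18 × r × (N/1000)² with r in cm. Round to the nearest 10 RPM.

RCF = 11.18 × r × (N/1000)²
RCF_original = 11.18 × 5.8 × (49.6)² = 11.18 × 5.8 × 2,460.16 ≈ 159,526.6 × g
Your rotor: r = 85 mm = 8.5 cm
159,526.6 = 11.18 × 8.5 × (N/1000)²
(N/1000)² = 159,526.6 / 95.03 = 1678.697
N = 1000 × √1678.697 ≈ 40,971.9

≈ 40970 RPM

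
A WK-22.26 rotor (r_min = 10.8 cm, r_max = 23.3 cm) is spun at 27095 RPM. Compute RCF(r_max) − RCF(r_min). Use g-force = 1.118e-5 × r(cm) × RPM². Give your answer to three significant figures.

≈ 103000 g

ΔRCF = 1.118 × 10⁻⁵ × (r_max − r_min) × N² = 1.118 × 10⁻⁵ × 12.5 × 734,139,025 ≈ 102,595.9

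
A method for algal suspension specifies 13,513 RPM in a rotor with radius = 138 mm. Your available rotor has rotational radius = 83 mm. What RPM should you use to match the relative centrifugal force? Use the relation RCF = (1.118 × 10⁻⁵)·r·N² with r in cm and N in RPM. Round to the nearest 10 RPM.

Original rotor: r = 138 mm = 13.8 cm
RCF = 1.118 × 10⁻⁵ × r × N²
RCF_original = 1.118 × 10⁻⁵ × 13.8 × (13513)² = 1.118 × 10⁻⁵ × 13.8 × 182,601,169 ≈ 28,172.4 × g
Your rotor: r = 83 mm = 8.3 cm
28,172.4 = 1.118 × 10⁻⁵ × 8.3 × N²
N² = 28,172.4 / (9.2794 × 10⁻⁵) = 303,601,526
N ≈ √303,601,526 ≈ 17,424.2

17420 RPM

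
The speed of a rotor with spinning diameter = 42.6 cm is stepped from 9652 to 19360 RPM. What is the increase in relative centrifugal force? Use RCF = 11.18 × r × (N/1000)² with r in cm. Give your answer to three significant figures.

67100 ×g

r = 42.6 / 2 = 21.3 cm
RCF₁ = 11.18 × 21.3 × (9.652)² = 11.18 × 21.3 × 93.161104 ≈ 22,184.8 × g
RCF₂ = 11.18 × 21.3 × (19.36)² = 11.18 × 21.3 × 374.8096 ≈ 89,254.9 × g
Increase = 89,254.9 − 22,184.8 = 67,070.1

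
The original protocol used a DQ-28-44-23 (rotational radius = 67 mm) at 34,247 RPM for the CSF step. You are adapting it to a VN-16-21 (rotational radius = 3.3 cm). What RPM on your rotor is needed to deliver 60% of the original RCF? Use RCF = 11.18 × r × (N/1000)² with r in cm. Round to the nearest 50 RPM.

37800 RPM

Original rotor: r = 67 mm = 6.7 cm
RCF_original = 11.18 × 6.7 × (34.247)² = 11.18 × 6.7 × 1,172.857009 ≈ 87,854 × g
Target RCF = 0.6 × 87,854 ≈ 52,712.4 × g
52,712.4 = 11.18 × 3.3 × (N/1000)²
(N/1000)² = 52,712.4 / 36.894 = 1428.753
N = 1000 × √1428.753 ≈ 37,798.8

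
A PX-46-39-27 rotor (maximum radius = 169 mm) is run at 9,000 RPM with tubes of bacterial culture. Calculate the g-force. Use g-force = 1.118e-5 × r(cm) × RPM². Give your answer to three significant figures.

RCF ≈ 15300 g

r = 169 mm = 16.9 cm
RCF = 1.118 × 10⁻⁵ × r × N²
RCF = 1.118 × 10⁻⁵ × 16.9 × (9000)² = 1.118 × 10⁻⁵ × 16.9 × 81,000,000 ≈ 15,304.3 × g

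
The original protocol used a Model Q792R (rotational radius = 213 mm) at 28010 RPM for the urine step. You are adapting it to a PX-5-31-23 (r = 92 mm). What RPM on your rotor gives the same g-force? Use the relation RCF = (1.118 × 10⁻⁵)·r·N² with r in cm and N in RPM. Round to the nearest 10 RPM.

42620 RPM

Original rotor: r = 213 mm = 21.3 cm
RCF = 1.118 × 10⁻⁵ × r × N²
RCF_original = 1.118 × 10⁻⁵ × 21.3 × (28010)² = 1.118 × 10⁻⁵ × 21.3 × 784,560,100 ≈ 186,830.4 × g
Your rotor: r = 92 mm = 9.2 cm
186,830.4 = 1.118 × 10⁻⁵ × 9.2 × N²
N² = 186,830.4 / (10.2856 × 10⁻⁵) = 1,816,426,849
N ≈ √1,816,426,849 ≈ 42,619.6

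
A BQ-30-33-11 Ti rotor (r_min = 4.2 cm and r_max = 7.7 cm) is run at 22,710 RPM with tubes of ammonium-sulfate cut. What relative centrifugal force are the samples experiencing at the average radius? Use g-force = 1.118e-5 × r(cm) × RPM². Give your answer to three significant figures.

RCF ≈ 34300 ×g

r_avg = (4.2 + 7.7) / 2 = 5.95 cm
RCF = 1.118 × 10⁻⁵ × 5.95 × (22710)² = 1.118 × 10⁻⁵ × 5.95 × 515,744,100 ≈ 34,307.8 × g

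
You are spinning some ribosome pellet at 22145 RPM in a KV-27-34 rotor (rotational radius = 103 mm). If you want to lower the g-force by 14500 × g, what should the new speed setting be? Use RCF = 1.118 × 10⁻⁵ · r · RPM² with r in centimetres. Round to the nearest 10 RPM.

≈ 19090 RPM

r = 103 mm = 10.3 cm
Current RCF = 1.118 × 10⁻⁵ × 10.3 × (22145)² = 1.118 × 10⁻⁵ × 10.3 × 490,401,025 ≈ 56,471.6 × g
Target RCF = 56,471.6 − 14,500 = 41,971.6 × g
N² = 41,971.6 / (11.5154 × 10⁻⁵) = 364,482,345
N ≈ √364,482,345 ≈ 19,091.4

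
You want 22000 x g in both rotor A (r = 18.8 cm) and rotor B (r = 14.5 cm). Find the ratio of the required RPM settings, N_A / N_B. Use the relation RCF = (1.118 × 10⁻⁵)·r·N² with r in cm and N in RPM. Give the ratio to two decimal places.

0.88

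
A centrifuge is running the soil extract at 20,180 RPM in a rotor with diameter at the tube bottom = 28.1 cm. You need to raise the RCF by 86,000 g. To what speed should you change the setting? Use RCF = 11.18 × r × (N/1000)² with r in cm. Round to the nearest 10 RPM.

r = 28.1 / 2 = 14.05 cm
Current RCF = 11.18 × 14.05 × (20.18)² = 11.18 × 14.05 × 407.2324 ≈ 63,967.7 × g
Target RCF = 63,967.7 + 86,000 = 149,967.7 × g
(N/1000)² = 149,967.7 / 157.079 = 954.7279
N = 1000 × √954.7279 ≈ 30,898.7

≈ 30900 RPM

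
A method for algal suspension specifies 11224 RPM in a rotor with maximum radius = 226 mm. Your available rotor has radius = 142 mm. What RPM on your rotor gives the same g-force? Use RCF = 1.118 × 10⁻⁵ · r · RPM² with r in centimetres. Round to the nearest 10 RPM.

Original rotor: r = 226 mm = 22.6 cm
RCF_original = 1.118 × 10⁻⁵ × 22.6 × (11224)² = 1.118 × 10⁻⁵ × 22.6 × 125,978,176 ≈ 31,830.7 × g
Your rotor: r = 142 mm = 14.2 cm
31,830.7 = 1.118 × 10⁻⁵ × 14.2 × N²
N² = 31,830.7 / (15.8756 × 10⁻⁵) = 200,500,768
N ≈ √200,500,768 ≈ 14,159.8

≈ 14160 RPM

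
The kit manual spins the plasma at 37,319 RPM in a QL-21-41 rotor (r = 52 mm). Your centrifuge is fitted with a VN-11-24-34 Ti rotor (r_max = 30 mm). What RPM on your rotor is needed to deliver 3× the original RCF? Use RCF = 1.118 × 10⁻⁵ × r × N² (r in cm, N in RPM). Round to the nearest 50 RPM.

Original rotor: r = 52 mm = 5.2 cm
RCF_original = 1.118 × 10⁻⁵ × 5.2 × (37319)² = 1.118 × 10⁻⁵ × 5.2 × 1,392,707,761 ≈ 80,966.5 × g
Target RCF = 3 × 80,966.5 ≈ 242,899.5 × g
Your rotor: r = 30 mm = 3.0 cm
242,899.5 = 1.118 × 10⁻⁵ × 3 × N²
N² = 242,899.5 / (3.354 × 10⁻⁵) = 7,242,084,079
N ≈ √7,242,084,079 ≈ 85,100.4

85100 RPM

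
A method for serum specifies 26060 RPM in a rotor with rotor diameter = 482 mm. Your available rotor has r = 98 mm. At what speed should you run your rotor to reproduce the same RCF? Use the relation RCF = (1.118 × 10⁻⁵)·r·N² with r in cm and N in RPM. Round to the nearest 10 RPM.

Original rotor: r = 482 mm / 2 = 241 mm = 24.1 cm
RCF = 1.118 × 10⁻⁵ × r × N²
RCF_original = 1.118 × 10⁻⁵ × 24.1 × (26060)² = 1.118 × 10⁻⁵ × 24.1 × 679,123,600 ≈ 182,981.7 × g
Your rotor: r = 98 mm = 9.8 cm
182,981.7 = 1.118 × 10⁻⁵ × 9.8 × N²
N² = 182,981.7 / (10.9564 × 10⁻⁵) = 1,670,089,628
N ≈ √1,670,089,628 ≈ 40,866.7

40870 RPM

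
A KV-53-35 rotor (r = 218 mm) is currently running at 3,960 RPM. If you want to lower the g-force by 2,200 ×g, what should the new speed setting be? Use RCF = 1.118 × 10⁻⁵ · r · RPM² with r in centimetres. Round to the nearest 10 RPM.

2580 RPM

r = 218 mm = 21.8 cm
Current RCF = 1.118 × 10⁻⁵ × 21.8 × (3960)² = 1.118 × 10⁻⁵ × 21.8 × 15,681,600 ≈ 3,822 × g
Target RCF = 3,822 − 2,200 = 1,622 × g
N² = 1,622 / (24.3724 × 10⁻⁵) = 6,655,069
N ≈ √6,655,069 ≈ 2,579.7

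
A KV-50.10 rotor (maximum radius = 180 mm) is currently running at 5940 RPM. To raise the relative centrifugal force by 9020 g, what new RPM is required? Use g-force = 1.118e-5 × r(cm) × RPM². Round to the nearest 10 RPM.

r = 180 mm = 18.0 cm
Current RCF = 1.118 × 10⁻⁵ × 18 × (5940)² = 1.118 × 10⁻⁵ × 18 × 35,283,600 ≈ 7,100.5 × g
Target RCF = 7,100.5 + 9,020 = 16,120.5 × g
N² = 16,120.5 / (20.124 × 10⁻⁵) = 80,105,844
N ≈ √80,105,844 ≈ 8,950.2

N₂ ≈ 8950 RPM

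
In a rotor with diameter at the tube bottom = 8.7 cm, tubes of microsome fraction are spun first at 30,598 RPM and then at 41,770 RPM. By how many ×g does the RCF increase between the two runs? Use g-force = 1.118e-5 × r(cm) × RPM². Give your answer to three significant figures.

r = 8.7 / 2 = 4.35 cm
RCF₁ = 1.118 × 10⁻⁵ × 4.35 × (30598)² = 1.118 × 10⁻⁵ × 4.35 × 936,237,604 ≈ 45,532 × g
RCF₂ = 1.118 × 10⁻⁵ × 4.35 × (41770)² = 1.118 × 10⁻⁵ × 4.35 × 1,744,732,900 ≈ 84,851.6 × g
Increase = 84,851.6 − 45,532 = 39,319.6

≈ 39300 ×g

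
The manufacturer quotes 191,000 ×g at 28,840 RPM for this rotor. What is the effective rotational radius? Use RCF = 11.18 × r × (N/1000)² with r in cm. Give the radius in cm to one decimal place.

191000 = 11.18 × r × (28.84)²
r = 191000 / (11.18 × 831.7456) = 191000 / 9298.916 ≈ 20.540 cm

20.5 cm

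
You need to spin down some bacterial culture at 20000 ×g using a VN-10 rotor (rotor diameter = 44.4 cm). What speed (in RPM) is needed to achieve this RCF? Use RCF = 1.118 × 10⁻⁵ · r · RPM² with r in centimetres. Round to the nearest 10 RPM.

8980 RPM

r = 44.4 / 2 = 22.2 cm
20,000 = 1.118 × 10⁻⁵ × 22.2 × N²
N² = 20,000 / (24.8196 × 10⁻⁵) = 80,581,476
N ≈ √80,581,476 ≈ 8,976.7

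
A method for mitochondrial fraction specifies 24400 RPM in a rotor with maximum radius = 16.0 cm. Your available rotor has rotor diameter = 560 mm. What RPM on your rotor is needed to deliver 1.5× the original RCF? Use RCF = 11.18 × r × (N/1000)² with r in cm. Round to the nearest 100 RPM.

RCF_original = 11.18 × 16 × (24.4)² = 11.18 × 16 × 595.36 ≈ 106,498 × g
Target RCF = 1.5 × 106,498 ≈ 159,747 × g
Your rotor: r = 560 mm / 2 = 280 mm = 28 cm
159,747 = 11.18 × 28 × (N/1000)²
(N/1000)² = 159,747 / 313.04 = 510.3086
N = 1000 × √510.3086 ≈ 22,590.0

22600 RPM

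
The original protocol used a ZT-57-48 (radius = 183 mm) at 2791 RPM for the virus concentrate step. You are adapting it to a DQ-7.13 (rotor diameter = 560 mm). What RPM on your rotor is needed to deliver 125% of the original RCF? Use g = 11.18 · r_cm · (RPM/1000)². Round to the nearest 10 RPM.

≈ 2520 RPM

Original rotor: r = 183 mm = 18.3 cm
RCF_original = 11.18 × 18.3 × (2.791)² = 11.18 × 18.3 × 7.789681 ≈ 1,593.7 × g
Target RCF = 1.25 × 1,593.7 ≈ 1,992.1 × g
Your rotor: r = 560 mm / 2 = 280 mm = 28 cm
1,992.1 = 11.18 × 28 × (N/1000)²
(N/1000)² = 1,992.1 / 313.04 = 6.363723
N = 1000 × √6.363723 ≈ 2,522.6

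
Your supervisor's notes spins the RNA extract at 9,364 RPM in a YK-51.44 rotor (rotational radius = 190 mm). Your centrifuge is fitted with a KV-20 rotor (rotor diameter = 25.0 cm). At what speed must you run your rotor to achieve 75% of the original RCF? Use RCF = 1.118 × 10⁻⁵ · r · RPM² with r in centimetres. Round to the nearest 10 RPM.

Original rotor: r = 190 mm = 19.0 cm
RCF_original = 1.118 × 10⁻⁵ × 19 × (9364)² = 1.118 × 10⁻⁵ × 19 × 87,684,496 ≈ 18,625.9 × g
Target RCF = 0.75 × 18,625.9 ≈ 13,969.4 × g
Your rotor: r = 25.0 / 2 = 12.5 cm
13,969.4 = 1.118 × 10⁻⁵ × 12.5 × N²
N² = 13,969.4 / (13.975 × 10⁻⁵) = 99,959,928
N ≈ √99,959,928 ≈ 9,998.0

≈ 10000 RPM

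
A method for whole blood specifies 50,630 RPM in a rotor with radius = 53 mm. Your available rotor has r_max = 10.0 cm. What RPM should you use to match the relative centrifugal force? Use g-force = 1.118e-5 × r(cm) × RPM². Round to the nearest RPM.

Original rotor: r = 53 mm = 5.3 cm
RCF = 1.118 × 10⁻⁵ × r × N²
RCF_original = 1.118 × 10⁻⁵ × 5.3 × (50630)² = 1.118 × 10⁻⁵ × 5.3 × 2,563,396,900 ≈ 151,891.5 × g
151,891.5 = 1.118 × 10⁻⁵ × 10 × N²
N² = 151,891.5 / (11.18 × 10⁻⁵) = 1,358,600,179
N ≈ √1,358,600,179 ≈ 36,859.2

36859 RPM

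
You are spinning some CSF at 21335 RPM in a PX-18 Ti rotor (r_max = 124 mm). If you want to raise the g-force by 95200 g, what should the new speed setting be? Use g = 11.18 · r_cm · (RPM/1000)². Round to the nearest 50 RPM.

33800 RPM

r = 124 mm = 12.4 cm
Current RCF = 11.18 × 12.4 × (21.335)² = 11.18 × 12.4 × 455.182225 ≈ 63,102.8 × g
Target RCF = 63,102.8 + 95,200 = 158,302.8 × g
(N/1000)² = 158,302.8 / 138.632 = 1141.892
N = 1000 × √1141.892 ≈ 33,791.9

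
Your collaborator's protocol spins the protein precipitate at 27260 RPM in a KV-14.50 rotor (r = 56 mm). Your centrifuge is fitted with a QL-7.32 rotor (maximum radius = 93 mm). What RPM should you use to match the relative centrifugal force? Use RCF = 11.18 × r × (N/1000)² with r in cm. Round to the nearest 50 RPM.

21150 RPM

Original rotor: r = 56 mm = 5.6 cm
RCF_original = 11.18 × 5.6 × (27.26)² = 11.18 × 5.6 × 743.1076 ≈ 46,524.5 × g
Your rotor: r = 93 mm = 9.3 cm
46,524.5 = 11.18 × 9.3 × (N/1000)²
(N/1000)² = 46,524.5 / 103.974 = 447.4628
N = 1000 × √447.4628 ≈ 21,153.3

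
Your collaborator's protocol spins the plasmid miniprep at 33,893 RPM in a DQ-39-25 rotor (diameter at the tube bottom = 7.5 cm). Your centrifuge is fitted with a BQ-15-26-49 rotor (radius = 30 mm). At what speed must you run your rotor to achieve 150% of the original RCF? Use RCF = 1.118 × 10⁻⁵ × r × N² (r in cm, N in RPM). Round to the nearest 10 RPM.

Original rotor: r = 7.5 / 2 = 3.75 cm
RCF = 1.118 × 10⁻⁵ × r × N²
RCF_original = 1.118 × 10⁻⁵ × 3.75 × (33893)² = 1.118 × 10⁻⁵ × 3.75 × 1,148,735,449 ≈ 48,160.7 × g
Target RCF = 1.5 × 48,160.7 ≈ 72,241 × g
Your rotor: r = 30 mm = 3.0 cm
72,241 = 1.118 × 10⁻⁵ × 3 × N²
N² = 72,241 / (3.354 × 10⁻⁵) = 2,153,875,969
N ≈ √2,153,875,969 ≈ 46,409.9

≈ 46410 RPM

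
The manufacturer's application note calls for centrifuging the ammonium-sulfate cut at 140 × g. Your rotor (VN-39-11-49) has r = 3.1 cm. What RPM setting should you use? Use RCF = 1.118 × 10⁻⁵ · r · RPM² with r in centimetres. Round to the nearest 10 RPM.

140 = 1.118 × 10⁻⁵ × 3.1 × N²
N² = 140 / (3.4658 × 10⁻⁵) = 4,039,471
N ≈ √4,039,471 ≈ 2,009.8

≈ 2010 RPM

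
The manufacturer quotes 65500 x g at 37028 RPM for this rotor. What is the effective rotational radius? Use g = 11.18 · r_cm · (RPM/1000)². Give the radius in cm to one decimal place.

4.3 cm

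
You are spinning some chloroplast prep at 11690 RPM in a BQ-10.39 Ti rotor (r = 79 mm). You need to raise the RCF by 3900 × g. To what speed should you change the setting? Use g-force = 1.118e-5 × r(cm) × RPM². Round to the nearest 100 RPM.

≈ 13400 RPM

r = 79 mm = 7.9 cm
Current RCF = 1.118 × 10⁻⁵ × 7.9 × (11690)² = 1.118 × 10⁻⁵ × 7.9 × 136,656,100 ≈ 12,069.7 × g
Target RCF = 12,069.7 + 3,900 = 15,969.7 × g
N² = 15,969.7 / (8.8322 × 10⁻⁵) = 180,812,255
N ≈ √180,812,255 ≈ 13,446.6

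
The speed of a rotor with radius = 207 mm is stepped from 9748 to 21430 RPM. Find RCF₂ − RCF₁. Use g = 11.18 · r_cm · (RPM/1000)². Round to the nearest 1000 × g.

84000 ×g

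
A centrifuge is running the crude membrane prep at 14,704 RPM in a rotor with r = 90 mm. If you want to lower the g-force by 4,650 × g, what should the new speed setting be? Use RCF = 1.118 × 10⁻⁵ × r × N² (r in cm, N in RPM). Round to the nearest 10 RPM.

≈ 13040 RPM

r = 90 mm = 9.0 cm
Current RCF = 1.118 × 10⁻⁵ × 9 × (14704)² = 1.118 × 10⁻⁵ × 9 × 216,207,616 ≈ 21,754.8 × g
Target RCF = 21,754.8 − 4,650 = 17,104.8 × g
N² = 17,104.8 / (10.062 × 10⁻⁵) = 169,994,037
N ≈ √169,994,037 ≈ 13,038.2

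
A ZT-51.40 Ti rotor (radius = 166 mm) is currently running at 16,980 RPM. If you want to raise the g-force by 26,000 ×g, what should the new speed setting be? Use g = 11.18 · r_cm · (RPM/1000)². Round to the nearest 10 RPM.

≈ 20700 RPM

r = 166 mm = 16.6 cm
Current RCF = 11.18 × 16.6 × (16.98)² = 11.18 × 16.6 × 288.3204 ≈ 53,508.8 × g
Target RCF = 53,508.8 + 26,000 = 79,508.8 × g
(N/1000)² = 79,508.8 / 185.588 = 428.4156
N = 1000 × √428.4156 ≈ 20,698.2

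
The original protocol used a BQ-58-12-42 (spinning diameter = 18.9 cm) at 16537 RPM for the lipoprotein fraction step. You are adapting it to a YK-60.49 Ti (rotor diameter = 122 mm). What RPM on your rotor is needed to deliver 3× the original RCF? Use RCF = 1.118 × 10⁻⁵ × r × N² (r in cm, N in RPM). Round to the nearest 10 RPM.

35650 RPM

Original rotor: r = 18.9 / 2 = 9.45 cm
RCF_original = 1.118 × 10⁻⁵ × 9.45 × (16537)² = 1.118 × 10⁻⁵ × 9.45 × 273,472,369 ≈ 28,892.6 × g
Target RCF = 3 × 28,892.6 ≈ 86,677.8 × g
Your rotor: r = 122 mm / 2 = 61 mm = 6.1 cm
86,677.8 = 1.118 × 10⁻⁵ × 6.1 × N²
N² = 86,677.8 / (6.8198 × 10⁻⁵) = 1,270,972,756
N ≈ √1,270,972,756 ≈ 35,650.7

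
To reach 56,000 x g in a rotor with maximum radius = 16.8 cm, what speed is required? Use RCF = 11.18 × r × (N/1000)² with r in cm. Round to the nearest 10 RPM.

56,000 = 11.18 × 16.8 × (N/1000)²
(N/1000)² = 56,000 / 187.824 = 298.1515
N = 1000 × √298.1515 ≈ 17,267.1

17270 RPM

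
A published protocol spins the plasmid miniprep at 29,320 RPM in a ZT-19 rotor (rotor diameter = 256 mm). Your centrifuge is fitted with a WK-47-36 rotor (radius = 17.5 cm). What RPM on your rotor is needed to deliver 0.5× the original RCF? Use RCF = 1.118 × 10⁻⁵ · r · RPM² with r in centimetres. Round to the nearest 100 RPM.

17700 RPM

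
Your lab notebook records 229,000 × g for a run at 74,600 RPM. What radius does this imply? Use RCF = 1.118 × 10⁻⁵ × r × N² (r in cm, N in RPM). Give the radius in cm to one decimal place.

r ≈ 3.7 cm

RCF = 1.118 × 10⁻⁵ × r × N²
229000 = 1.118 × 10⁻⁵ × r × (74600)²
r = 229000 / (1.118 × 10⁻⁵ × 5,565,160,000) = 229000 / 62218.49 ≈ 3.681 cm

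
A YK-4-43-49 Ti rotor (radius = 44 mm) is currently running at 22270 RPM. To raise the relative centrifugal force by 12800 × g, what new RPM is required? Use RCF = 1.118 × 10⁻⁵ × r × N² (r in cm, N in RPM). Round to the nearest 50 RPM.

27500 RPM

r = 44 mm = 4.4 cm
Current RCF = 1.118 × 10⁻⁵ × 4.4 × (22270)² = 1.118 × 10⁻⁵ × 4.4 × 495,952,900 ≈ 24,396.9 × g
Target RCF = 24,396.9 + 12,800 = 37,196.9 × g
N² = 37,196.9 / (4.9192 × 10⁻⁵) = 756,157,505
N ≈ √756,157,505 ≈ 27,498.3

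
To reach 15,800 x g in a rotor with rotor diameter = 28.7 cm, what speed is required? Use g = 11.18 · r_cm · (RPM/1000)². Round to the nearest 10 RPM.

N ≈ 9920 RPM

r = 28.7 / 2 = 14.35 cm
RCF = 11.18 × r × (N/1000)²
15,800 = 11.18 × 14.35 × (N/1000)²
(N/1000)² = 15,800 / 160.433 = 98.48348
N = 1000 × √98.48348 ≈ 9,923.9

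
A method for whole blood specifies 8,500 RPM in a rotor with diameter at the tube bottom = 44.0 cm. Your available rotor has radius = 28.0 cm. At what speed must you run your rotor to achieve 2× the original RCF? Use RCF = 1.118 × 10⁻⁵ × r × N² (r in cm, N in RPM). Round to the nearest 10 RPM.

≈ 10660 RPM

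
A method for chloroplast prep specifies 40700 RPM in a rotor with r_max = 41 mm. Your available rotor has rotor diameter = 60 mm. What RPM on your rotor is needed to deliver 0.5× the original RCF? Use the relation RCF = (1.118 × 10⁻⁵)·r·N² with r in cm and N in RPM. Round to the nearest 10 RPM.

33640 RPM

Original rotor: r = 41 mm = 4.1 cm
RCF_original = 1.118 × 10⁻⁵ × 4.1 × (40700)² = 1.118 × 10⁻⁵ × 4.1 × 1,656,490,000 ≈ 75,930.2 × g
Target RCF = 0.5 × 75,930.2 ≈ 37,965.1 × g
Your rotor: r = 60 mm / 2 = 30 mm = 3 cm
37,965.1 = 1.118 × 10⁻⁵ × 3 × N²
N² = 37,965.1 / (3.354 × 10⁻⁵) = 1,131,935,003
N ≈ √1,131,935,003 ≈ 33,644.2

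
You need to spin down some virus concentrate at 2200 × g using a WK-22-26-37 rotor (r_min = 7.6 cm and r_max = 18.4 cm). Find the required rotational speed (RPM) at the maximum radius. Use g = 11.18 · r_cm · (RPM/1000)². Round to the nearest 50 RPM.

3250 RPM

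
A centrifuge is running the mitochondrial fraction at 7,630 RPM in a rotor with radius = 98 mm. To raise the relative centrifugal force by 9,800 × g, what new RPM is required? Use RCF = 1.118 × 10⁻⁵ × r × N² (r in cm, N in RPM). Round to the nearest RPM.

≈ 12152 RPM

r = 98 mm = 9.8 cm
Current RCF = 1.118 × 10⁻⁵ × 9.8 × (7630)² = 1.118 × 10⁻⁵ × 9.8 × 58,216,900 ≈ 6,378.5 × g
Target RCF = 6,378.5 + 9,800 = 16,178.5 × g
N² = 16,178.5 / (10.9564 × 10⁻⁵) = 147,662,553
N ≈ √147,662,553 ≈ 12,151.6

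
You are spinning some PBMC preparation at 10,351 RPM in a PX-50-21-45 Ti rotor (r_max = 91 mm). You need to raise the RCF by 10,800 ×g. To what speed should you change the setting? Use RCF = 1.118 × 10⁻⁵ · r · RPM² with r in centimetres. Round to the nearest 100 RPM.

N₂ ≈ 14600 RPM

r = 91 mm = 9.1 cm
Current RCF = 1.118 × 10⁻⁵ × 9.1 × (10351)² = 1.118 × 10⁻⁵ × 9.1 × 107,143,201 ≈ 10,900.5 × g
Target RCF = 10,900.5 + 10,800 = 21,700.5 × g
N² = 21,700.5 / (10.1738 × 10⁻⁵) = 213,297,883
N ≈ √213,297,883 ≈ 14,604.7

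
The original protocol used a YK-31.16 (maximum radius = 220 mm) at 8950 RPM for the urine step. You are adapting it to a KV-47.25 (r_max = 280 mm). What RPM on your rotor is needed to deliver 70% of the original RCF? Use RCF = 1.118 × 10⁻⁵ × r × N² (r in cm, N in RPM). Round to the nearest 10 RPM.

6640 RPM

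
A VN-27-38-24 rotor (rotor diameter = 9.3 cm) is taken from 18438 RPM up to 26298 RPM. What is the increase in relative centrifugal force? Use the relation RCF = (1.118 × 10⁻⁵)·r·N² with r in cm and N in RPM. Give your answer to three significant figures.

18300 ×g

r = 9.3 / 2 = 4.65 cm
RCF₁ = 1.118 × 10⁻⁵ × 4.65 × (18438)² = 1.118 × 10⁻⁵ × 4.65 × 339,959,844 ≈ 17,673.5 × g
RCF₂ = 1.118 × 10⁻⁵ × 4.65 × (26298)² = 1.118 × 10⁻⁵ × 4.65 × 691,584,804 ≈ 35,953.4 × g
Increase = 35,953.4 − 17,673.5 = 18,279.9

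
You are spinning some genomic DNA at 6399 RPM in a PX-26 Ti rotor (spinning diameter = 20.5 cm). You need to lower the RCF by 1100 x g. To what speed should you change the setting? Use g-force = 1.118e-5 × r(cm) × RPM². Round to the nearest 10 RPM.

r = 20.5 / 2 = 10.25 cm
Current RCF = 1.118 × 10⁻⁵ × 10.25 × (6399)² = 1.118 × 10⁻⁵ × 10.25 × 40,947,201 ≈ 4,692.3 × g
Target RCF = 4,692.3 − 1,100 = 3,592.3 × g
N² = 3,592.3 / (11.4595 × 10⁻⁵) = 31,347,790
N ≈ √31,347,790 ≈ 5,598.9

5600 RPM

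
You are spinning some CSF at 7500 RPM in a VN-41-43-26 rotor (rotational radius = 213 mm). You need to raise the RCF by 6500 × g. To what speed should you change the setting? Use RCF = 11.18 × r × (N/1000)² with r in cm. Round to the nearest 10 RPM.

N₂ ≈ 9140 RPM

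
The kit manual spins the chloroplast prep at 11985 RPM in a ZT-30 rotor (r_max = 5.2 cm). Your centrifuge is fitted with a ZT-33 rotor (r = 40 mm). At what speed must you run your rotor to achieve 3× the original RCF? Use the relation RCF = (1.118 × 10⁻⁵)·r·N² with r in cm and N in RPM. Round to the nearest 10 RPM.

23670 RPM

RCF = 1.118 × 10⁻⁵ × r × N²
RCF_original = 1.118 × 10⁻⁵ × 5.2 × (11985)² = 1.118 × 10⁻⁵ × 5.2 × 143,640,225 ≈ 8,350.7 × g
Target RCF = 3 × 8,350.7 ≈ 25,052.1 × g
Your rotor: r = 40 mm = 4.0 cm
25,052.1 = 1.118 × 10⁻⁵ × 4 × N²
N² = 25,052.1 / (4.472 × 10⁻⁵) = 560,199,016
N ≈ √560,199,016 ≈ 23,668.5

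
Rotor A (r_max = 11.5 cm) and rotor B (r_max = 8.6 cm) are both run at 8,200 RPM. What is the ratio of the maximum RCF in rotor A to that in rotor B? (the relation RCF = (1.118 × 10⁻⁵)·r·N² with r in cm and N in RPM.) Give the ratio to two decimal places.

1.34

At fixed N, RCF ∝ r, so RCF_A/RCF_B = r_A/r_B = 11.5 / 8.6 = 1.3372.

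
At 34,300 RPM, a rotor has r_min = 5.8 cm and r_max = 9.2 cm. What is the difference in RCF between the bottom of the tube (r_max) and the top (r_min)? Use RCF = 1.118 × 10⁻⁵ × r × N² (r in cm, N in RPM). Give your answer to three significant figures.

RCF_max = 1.118 × 10⁻⁵ × 9.2 × (34300)² = 1.118 × 10⁻⁵ × 9.2 × 1,176,490,000 ≈ 121,009.1 × g
RCF_min = 1.118 × 10⁻⁵ × 5.8 × (34300)² = 1.118 × 10⁻⁵ × 5.8 × 1,176,490,000 ≈ 76,288.3 × g
ΔRCF = 121,009.1 − 76,288.3 = 44,720.8

≈ 44700 ×g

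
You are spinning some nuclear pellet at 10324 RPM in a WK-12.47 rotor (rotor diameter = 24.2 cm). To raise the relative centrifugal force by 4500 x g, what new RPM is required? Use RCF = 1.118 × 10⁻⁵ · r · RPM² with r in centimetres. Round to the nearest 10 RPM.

11830 RPM

r = 24.2 / 2 = 12.1 cm
Current RCF = 1.118 × 10⁻⁵ × 12.1 × (10324)² = 1.118 × 10⁻⁵ × 12.1 × 106,584,976 ≈ 14,418.6 × g
Target RCF = 14,418.6 + 4,500 = 18,918.6 × g
N² = 18,918.6 / (13.5278 × 10⁻⁵) = 139,849,791
N ≈ √139,849,791 ≈ 11,825.8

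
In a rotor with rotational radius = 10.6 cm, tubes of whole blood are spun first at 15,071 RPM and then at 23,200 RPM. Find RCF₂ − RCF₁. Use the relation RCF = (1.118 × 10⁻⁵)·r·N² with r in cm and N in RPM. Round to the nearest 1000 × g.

RCF₁ = 1.118 × 10⁻⁵ × 10.6 × (15071)² = 1.118 × 10⁻⁵ × 10.6 × 227,135,041 ≈ 26,917.3 × g
RCF₂ = 1.118 × 10⁻⁵ × 10.6 × (23200)² = 1.118 × 10⁻⁵ × 10.6 × 538,240,000 ≈ 63,785.7 × g
Increase = 63,785.7 − 26,917.3 = 36,868.4

≈ 37000 ×g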